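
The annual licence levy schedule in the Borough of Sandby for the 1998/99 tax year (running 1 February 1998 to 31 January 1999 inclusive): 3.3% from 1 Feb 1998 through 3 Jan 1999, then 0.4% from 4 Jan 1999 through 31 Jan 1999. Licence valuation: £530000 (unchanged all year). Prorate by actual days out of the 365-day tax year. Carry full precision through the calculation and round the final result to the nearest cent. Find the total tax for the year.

£16310.93

1 Feb 1998 – 3 Jan 1999: 337 days at 3.3% → £530000 × 3.3% × 337/365 = £16148.3014
4 Jan – 31 Jan 1999: 28 days at 0.4% → £530000 × 0.4% × 28/365 = £162.6301
Total = £16310.9315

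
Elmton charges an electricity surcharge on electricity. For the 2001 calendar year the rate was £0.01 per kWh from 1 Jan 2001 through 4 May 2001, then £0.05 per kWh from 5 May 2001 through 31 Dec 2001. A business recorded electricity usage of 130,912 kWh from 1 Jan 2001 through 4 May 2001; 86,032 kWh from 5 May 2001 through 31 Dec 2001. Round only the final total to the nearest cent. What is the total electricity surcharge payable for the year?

1 Jan – 4 May 2001: 130,912 kWh at £0.01/kWh → £1,309.12
5 May – 31 Dec 2001: 86,032 kWh at £0.05/kWh → £4,301.60

£5,610.72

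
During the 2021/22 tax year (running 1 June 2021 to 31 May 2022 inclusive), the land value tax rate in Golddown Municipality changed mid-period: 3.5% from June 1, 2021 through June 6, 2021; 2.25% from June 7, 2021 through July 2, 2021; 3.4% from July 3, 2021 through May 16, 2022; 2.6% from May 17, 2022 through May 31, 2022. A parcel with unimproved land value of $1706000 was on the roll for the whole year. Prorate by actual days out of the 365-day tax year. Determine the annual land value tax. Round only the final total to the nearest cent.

June 1 – June 6, 2021: 6 days at 3.5% → $1706000 × 3.5% × 6/365 = $981.5342
June 7 – July 2, 2021: 26 days at 2.25% → $1706000 × 2.25% × 26/365 = $2734.2740
July 3, 2021 – May 16, 2022: 318 days at 3.4% → $1706000 × 3.4% × 318/365 = $50534.9918
May 17 – May 31, 2022: 15 days at 2.6% → $1706000 × 2.6% × 15/365 = $1822.8493
Total = $56073.6493

$56073.65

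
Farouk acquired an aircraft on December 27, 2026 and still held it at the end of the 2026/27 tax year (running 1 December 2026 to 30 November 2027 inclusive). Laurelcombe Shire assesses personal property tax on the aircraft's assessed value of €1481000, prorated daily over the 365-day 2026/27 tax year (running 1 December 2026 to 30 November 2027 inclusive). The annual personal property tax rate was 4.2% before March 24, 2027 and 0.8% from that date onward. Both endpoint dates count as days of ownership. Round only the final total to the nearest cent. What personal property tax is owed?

December 27, 2026 – March 23, 2027: 87 days at 4.2% → €1481000 × 4.2% × 87/365 = €14826.2301
March 24 – November 30, 2027: 252 days at 0.8% → €1481000 × 0.8% × 252/365 = €8179.9890
Total = €23006.2192

€23006.22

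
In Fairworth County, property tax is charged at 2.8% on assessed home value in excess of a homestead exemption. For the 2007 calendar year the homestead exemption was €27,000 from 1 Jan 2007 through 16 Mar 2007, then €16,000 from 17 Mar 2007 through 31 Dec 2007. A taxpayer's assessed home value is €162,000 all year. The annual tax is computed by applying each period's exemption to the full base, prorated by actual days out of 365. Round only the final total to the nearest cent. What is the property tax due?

1 Jan – 16 Mar 2007: 75 days, exemption €27,000 → (€162,000 − €27,000) × 2.8% × 75/365 = €776.7123
17 Mar – 31 Dec 2007: 290 days, exemption €16,000 → (€162,000 − €16,000) × 2.8% × 290/365 = €3,248.0000
Total = €4,024.7123

€4,024.71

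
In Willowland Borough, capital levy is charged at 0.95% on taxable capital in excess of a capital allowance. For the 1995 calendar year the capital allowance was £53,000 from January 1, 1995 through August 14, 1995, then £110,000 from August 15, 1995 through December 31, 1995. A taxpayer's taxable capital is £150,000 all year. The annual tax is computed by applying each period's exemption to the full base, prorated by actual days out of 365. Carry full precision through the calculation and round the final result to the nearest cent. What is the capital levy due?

£715.28

January 1 – August 14, 1995: 226 days, exemption £53,000 → (£150,000 − £53,000) × 0.95% × 226/365 = £570.5726
August 15 – December 31, 1995: 139 days, exemption £110,000 → (£150,000 − £110,000) × 0.95% × 139/365 = £144.7123
Total = £715.2849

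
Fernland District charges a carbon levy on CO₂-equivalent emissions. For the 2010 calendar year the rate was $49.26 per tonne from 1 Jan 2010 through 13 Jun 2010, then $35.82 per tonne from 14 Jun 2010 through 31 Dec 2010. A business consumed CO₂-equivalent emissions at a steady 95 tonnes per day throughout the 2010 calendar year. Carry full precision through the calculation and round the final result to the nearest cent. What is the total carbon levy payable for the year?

$1,451,453.70

1 Jan – 13 Jun 2010: 164 days × 95 tonnes/day = 15,580 tonnes at $49.26/tonne → $767,470.80
14 Jun – 31 Dec 2010: 201 days × 95 tonnes/day = 19,095 tonnes at $35.82/tonne → $683,982.90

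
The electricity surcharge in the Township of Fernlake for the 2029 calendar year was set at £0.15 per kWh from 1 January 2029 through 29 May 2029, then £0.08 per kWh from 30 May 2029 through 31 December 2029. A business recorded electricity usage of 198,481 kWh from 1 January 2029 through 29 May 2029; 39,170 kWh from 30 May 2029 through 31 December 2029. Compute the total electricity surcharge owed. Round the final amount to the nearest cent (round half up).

1 January – 29 May 2029: 198,481 kWh at £0.15/kWh → £29,772.15
30 May – 31 December 2029: 39,170 kWh at £0.08/kWh → £3,133.60

£32,905.75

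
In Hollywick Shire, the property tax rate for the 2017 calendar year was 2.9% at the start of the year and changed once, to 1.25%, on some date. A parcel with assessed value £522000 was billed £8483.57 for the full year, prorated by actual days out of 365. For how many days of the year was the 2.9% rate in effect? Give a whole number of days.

Let d = days at the first rate; then 365 − d days at the second rate.
£522000 × [2.9%·d + 1.25%·(365−d)] / 365 = £8483.57
Solving gives d = 83, so the new rate took effect on March 25, 2017.

83 days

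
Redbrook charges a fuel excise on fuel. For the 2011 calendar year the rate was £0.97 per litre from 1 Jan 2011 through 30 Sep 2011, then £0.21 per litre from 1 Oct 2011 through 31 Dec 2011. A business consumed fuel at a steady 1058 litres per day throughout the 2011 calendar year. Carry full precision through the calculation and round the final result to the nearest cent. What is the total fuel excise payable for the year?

£300609.54

1 Jan – 30 Sep 2011: 273 days × 1058 litres/day = 288,834 litres at £0.97/litre → £280168.98
1 Oct – 31 Dec 2011: 92 days × 1058 litres/day = 97,336 litres at £0.21/litre → £20440.56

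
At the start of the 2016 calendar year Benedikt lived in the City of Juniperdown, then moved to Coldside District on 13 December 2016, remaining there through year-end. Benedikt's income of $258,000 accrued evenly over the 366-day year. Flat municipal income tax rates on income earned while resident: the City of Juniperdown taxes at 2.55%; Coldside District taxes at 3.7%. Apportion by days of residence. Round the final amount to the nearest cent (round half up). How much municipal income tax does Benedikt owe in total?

$6,733.02

The City of Juniperdown, 1 January – 12 December 2016: 347 days → $258,000 × 2.55% × 347/366 = $6,237.4672
Coldside District, 13 December – 31 December 2016: 19 days → $258,000 × 3.7% × 19/366 = $495.5574
Total = $6,733.0246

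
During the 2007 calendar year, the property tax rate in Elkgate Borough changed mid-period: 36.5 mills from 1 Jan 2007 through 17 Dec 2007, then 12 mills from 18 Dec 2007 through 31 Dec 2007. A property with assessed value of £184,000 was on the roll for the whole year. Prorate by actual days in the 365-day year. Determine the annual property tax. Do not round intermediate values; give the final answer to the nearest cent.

1 Jan – 17 Dec 2007: 351 days at 36.5 mills → £184,000 × 3.65% × 351/365 = £6,458.4000
18 Dec – 31 Dec 2007: 14 days at 12 mills → £184,000 × 1.2% × 14/365 = £84.6904
Total = £6,543.0904

£6,543.09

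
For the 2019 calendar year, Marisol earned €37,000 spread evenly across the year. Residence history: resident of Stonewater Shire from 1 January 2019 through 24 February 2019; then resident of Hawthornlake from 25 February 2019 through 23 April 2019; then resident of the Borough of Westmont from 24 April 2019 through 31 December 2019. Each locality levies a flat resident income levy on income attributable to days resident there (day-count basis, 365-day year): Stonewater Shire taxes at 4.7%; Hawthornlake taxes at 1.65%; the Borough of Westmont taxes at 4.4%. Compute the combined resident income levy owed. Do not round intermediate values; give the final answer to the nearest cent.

Stonewater Shire, 1 January – 24 February 2019: 55 days → €37,000 × 4.7% × 55/365 = €262.0411
Hawthornlake, 25 February – 23 April 2019: 58 days → €37,000 × 1.65% × 58/365 = €97.0110
The Borough of Westmont, 24 April – 31 December 2019: 252 days → €37,000 × 4.4% × 252/365 = €1,123.9890
Total = €1,483.0411

€1,483.04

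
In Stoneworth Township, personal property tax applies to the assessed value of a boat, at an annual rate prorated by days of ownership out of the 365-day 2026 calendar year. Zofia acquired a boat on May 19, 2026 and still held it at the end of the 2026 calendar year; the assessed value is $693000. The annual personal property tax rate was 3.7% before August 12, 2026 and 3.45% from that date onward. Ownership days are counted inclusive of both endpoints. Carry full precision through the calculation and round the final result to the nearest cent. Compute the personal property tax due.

May 19 – August 11, 2026: 85 days at 3.7% → $693000 × 3.7% × 85/365 = $5971.1918
August 12 – December 31, 2026: 142 days at 3.45% → $693000 × 3.45% × 142/365 = $9301.3890
Total = $15272.5808

$15272.58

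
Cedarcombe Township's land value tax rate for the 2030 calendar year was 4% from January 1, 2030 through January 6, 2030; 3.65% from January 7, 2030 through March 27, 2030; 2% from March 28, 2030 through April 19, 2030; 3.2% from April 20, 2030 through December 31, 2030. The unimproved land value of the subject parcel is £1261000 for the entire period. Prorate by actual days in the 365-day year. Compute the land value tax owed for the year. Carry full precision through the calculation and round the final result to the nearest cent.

£40808.03

January 1 – January 6, 2030: 6 days at 4% → £1261000 × 4% × 6/365 = £829.1507
January 7 – March 27, 2030: 80 days at 3.65% → £1261000 × 3.65% × 80/365 = £10088.0000
March 28 – April 19, 2030: 23 days at 2% → £1261000 × 2% × 23/365 = £1589.2055
April 20 – December 31, 2030: 256 days at 3.2% → £1261000 × 3.2% × 256/365 = £28301.6767
Total = £40808.0329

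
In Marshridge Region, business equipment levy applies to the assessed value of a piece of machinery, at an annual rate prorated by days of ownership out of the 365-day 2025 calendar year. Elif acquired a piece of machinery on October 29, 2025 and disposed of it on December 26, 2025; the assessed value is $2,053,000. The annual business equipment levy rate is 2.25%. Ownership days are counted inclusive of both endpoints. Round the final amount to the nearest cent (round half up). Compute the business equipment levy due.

$7,466.73

Days held (October 29 – December 26, 2025): 59 out of 365
Tax = $2,053,000 × 2.25% × 59/365 = $7,466.7329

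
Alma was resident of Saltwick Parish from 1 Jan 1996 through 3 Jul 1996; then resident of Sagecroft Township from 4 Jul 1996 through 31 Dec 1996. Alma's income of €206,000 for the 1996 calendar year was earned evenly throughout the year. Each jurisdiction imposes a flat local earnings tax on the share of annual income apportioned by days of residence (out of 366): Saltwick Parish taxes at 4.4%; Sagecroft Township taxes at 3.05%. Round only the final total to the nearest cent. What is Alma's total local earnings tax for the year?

Saltwick Parish, 1 Jan – 3 Jul 1996: 185 days → €206,000 × 4.4% × 185/366 = €4,581.5301
Sagecroft Township, 4 Jul – 31 Dec 1996: 181 days → €206,000 × 3.05% × 181/366 = €3,107.1667
Total = €7,688.6967

€7,688.70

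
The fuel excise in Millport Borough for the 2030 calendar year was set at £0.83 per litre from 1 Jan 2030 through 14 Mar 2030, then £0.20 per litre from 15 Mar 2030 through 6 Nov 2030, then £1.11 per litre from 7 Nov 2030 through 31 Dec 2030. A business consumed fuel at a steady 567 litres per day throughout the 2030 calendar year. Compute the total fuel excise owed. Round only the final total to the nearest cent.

£95,845.68

1 Jan – 14 Mar 2030: 73 days × 567 litres/day = 41,391 litres at £0.83/litre → £34,354.53
15 Mar – 6 Nov 2030: 237 days × 567 litres/day = 134,379 litres at £0.20/litre → £26,875.80
7 Nov – 31 Dec 2030: 55 days × 567 litres/day = 31,185 litres at £1.11/litre → £34,615.35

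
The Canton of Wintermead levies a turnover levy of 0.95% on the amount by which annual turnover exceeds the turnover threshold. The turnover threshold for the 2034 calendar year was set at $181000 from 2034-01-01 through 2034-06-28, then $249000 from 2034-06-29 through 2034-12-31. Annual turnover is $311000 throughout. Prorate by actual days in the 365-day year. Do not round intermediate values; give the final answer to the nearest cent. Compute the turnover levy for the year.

$905.81

2034-01-01 to 2034-06-28: 179 days, exemption $181000 → ($311000 − $181000) × 0.95% × 179/365 = $605.6575
2034-06-29 to 2034-12-31: 186 days, exemption $249000 → ($311000 − $249000) × 0.95% × 186/365 = $300.1479
Total = $905.8055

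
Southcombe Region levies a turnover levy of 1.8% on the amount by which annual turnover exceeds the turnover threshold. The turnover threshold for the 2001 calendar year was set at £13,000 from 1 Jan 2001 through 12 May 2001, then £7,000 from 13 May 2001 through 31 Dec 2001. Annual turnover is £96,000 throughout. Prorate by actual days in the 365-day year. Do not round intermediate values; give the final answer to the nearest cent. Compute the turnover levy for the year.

£1,562.94

1 Jan – 12 May 2001: 132 days, exemption £13,000 → (£96,000 − £13,000) × 1.8% × 132/365 = £540.2959
13 May – 31 Dec 2001: 233 days, exemption £7,000 → (£96,000 − £7,000) × 1.8% × 233/365 = £1,022.6466
Total = £1,562.9425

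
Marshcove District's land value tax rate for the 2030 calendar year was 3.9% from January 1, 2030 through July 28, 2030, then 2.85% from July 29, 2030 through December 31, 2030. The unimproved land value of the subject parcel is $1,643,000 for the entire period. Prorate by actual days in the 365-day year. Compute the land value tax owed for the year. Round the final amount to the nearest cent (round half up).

January 1 – July 28, 2030: 209 days at 3.9% → $1,643,000 × 3.9% × 209/365 = $36,690.6658
July 29 – December 31, 2030: 156 days at 2.85% → $1,643,000 × 2.85% × 156/365 = $20,013.0904
Total = $56,703.7562

$56,703.76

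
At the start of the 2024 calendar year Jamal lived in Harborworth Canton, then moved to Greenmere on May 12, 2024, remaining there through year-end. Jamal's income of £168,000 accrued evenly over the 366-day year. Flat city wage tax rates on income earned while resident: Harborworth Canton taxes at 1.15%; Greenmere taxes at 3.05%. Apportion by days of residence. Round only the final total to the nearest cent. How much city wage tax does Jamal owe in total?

Harborworth Canton, January 1 – May 11, 2024: 132 days → £168,000 × 1.15% × 132/366 = £696.7869
Greenmere, May 12 – December 31, 2024: 234 days → £168,000 × 3.05% × 234/366 = £3,276.0000
Total = £3,972.7869

£3,972.79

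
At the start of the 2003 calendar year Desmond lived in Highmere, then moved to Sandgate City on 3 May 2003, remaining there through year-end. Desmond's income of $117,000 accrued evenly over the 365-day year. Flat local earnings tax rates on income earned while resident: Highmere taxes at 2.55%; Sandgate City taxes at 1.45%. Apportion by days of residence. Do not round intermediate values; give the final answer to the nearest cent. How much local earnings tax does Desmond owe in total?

$2,126.68

Highmere, 1 Jan – 2 May 2003: 122 days → $117,000 × 2.55% × 122/365 = $997.2247
Sandgate City, 3 May – 31 Dec 2003: 243 days → $117,000 × 1.45% × 243/365 = $1,129.4507
Total = $2,126.6753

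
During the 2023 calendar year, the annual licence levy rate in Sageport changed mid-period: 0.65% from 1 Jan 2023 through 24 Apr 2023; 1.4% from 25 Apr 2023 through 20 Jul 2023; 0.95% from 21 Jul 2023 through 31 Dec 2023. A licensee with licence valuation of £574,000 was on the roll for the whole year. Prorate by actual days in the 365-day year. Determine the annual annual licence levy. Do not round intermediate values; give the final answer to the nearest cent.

£5,530.84

1 Jan – 24 Apr 2023: 114 days at 0.65% → £574,000 × 0.65% × 114/365 = £1,165.2986
25 Apr – 20 Jul 2023: 87 days at 1.4% → £574,000 × 1.4% × 87/365 = £1,915.4301
21 Jul – 31 Dec 2023: 164 days at 0.95% → £574,000 × 0.95% × 164/365 = £2,450.1151
Total = £5,530.8438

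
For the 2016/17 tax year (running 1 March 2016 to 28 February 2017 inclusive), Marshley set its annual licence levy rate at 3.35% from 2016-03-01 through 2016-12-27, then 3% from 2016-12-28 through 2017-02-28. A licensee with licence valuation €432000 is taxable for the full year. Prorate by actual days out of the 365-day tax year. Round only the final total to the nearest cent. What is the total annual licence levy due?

2016-03-01 to 2016-12-27: 302 days at 3.35% → €432000 × 3.35% × 302/365 = €11974.0932
2016-12-28 to 2017-02-28: 63 days at 3% → €432000 × 3% × 63/365 = €2236.9315
Total = €14211.0247

€14211.02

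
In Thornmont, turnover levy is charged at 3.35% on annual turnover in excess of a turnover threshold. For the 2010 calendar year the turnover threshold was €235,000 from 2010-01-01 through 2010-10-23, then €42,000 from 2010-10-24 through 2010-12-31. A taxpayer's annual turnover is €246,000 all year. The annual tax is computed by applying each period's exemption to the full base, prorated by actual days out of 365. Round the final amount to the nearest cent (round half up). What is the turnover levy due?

€1,590.75

2010-01-01 to 2010-10-23: 296 days, exemption €235,000 → (€246,000 − €235,000) × 3.35% × 296/365 = €298.8384
2010-10-24 to 2010-12-31: 69 days, exemption €42,000 → (€246,000 − €42,000) × 3.35% × 69/365 = €1,291.9068
Total = €1,590.7452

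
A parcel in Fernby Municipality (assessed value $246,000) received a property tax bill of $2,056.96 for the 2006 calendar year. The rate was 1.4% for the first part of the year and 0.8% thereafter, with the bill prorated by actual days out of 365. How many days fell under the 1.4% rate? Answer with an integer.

22 days

Let d = days at the first rate; then 365 − d days at the second rate.
$246,000 × [1.4%·d + 0.8%·(365−d)] / 365 = $2,056.96
Solving gives d = 22, so the new rate took effect on January 23, 2006.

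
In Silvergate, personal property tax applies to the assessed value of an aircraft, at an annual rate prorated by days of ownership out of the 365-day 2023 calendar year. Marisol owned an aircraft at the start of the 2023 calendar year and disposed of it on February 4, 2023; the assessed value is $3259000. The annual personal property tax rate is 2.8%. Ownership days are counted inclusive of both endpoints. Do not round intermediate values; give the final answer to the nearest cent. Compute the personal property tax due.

$8750.19

Days held (January 1 – February 4, 2023): 35 out of 365
Tax = $3259000 × 2.8% × 35/365 = $8750.1918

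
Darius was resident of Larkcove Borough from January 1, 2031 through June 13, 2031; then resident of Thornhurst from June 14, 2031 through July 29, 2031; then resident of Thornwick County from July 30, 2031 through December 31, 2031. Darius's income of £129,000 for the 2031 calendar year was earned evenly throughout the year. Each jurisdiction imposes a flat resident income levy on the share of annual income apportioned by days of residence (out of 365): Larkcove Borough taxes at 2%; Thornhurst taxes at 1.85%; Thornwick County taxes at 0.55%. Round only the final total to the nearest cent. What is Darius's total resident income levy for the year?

Larkcove Borough, January 1 – June 13, 2031: 164 days → £129,000 × 2% × 164/365 = £1,159.2329
Thornhurst, June 14 – July 29, 2031: 46 days → £129,000 × 1.85% × 46/365 = £300.7644
Thornwick County, July 30 – December 31, 2031: 155 days → £129,000 × 0.55% × 155/365 = £301.2945
Total = £1,761.2918

£1,761.29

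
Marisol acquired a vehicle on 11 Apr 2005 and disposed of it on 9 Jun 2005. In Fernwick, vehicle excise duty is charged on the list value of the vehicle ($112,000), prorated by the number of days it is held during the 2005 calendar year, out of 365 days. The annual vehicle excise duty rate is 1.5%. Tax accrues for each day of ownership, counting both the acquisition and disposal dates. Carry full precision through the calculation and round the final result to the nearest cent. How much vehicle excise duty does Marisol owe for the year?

Days held (11 Apr – 9 Jun 2005): 60 out of 365
Tax = $112,000 × 1.5% × 60/365 = $276.1644

$276.16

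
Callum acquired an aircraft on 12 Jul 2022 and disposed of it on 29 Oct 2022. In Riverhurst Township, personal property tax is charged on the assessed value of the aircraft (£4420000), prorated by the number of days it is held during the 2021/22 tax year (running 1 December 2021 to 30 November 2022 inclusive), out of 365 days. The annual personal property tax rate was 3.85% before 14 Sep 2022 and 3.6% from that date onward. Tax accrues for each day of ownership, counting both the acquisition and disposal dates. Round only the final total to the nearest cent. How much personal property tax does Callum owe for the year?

12 Jul – 13 Sep 2022: 64 days at 3.85% → £4420000 × 3.85% × 64/365 = £29838.0274
14 Sep – 29 Oct 2022: 46 days at 3.6% → £4420000 × 3.6% × 46/365 = £20053.4795
Total = £49891.5068

£49891.51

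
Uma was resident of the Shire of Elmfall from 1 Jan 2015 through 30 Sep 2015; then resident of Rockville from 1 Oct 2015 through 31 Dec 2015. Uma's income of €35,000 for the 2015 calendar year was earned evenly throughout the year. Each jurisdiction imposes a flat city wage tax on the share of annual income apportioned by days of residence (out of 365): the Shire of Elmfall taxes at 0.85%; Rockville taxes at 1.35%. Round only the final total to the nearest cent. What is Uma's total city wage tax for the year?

€341.61

The Shire of Elmfall, 1 Jan – 30 Sep 2015: 273 days → €35,000 × 0.85% × 273/365 = €222.5137
Rockville, 1 Oct – 31 Dec 2015: 92 days → €35,000 × 1.35% × 92/365 = €119.0959
Total = €341.6096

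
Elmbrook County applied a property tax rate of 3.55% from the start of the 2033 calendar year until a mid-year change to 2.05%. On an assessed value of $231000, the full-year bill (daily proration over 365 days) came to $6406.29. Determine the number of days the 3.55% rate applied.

176 days

Let d = days at the first rate; then 365 − d days at the second rate.
$231000 × [3.55%·d + 2.05%·(365−d)] / 365 = $6406.29
Solving gives d = 176, so the new rate took effect on 26 Jun 2033.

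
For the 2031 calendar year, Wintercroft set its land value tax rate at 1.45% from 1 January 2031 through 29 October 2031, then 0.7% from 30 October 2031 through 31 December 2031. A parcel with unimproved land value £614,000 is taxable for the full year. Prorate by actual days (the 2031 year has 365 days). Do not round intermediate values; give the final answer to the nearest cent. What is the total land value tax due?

1 January – 29 October 2031: 302 days at 1.45% → £614,000 × 1.45% × 302/365 = £7,366.3178
30 October – 31 December 2031: 63 days at 0.7% → £614,000 × 0.7% × 63/365 = £741.8466
Total = £8,108.1644

£8,108.16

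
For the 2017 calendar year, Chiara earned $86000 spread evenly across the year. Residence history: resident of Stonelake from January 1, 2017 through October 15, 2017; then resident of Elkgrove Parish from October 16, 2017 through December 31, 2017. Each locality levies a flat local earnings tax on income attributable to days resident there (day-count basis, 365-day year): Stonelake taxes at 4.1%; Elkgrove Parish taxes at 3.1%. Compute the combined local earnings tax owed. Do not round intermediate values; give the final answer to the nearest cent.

Stonelake, January 1 – October 15, 2017: 288 days → $86000 × 4.1% × 288/365 = $2782.1589
Elkgrove Parish, October 16 – December 31, 2017: 77 days → $86000 × 3.1% × 77/365 = $562.4164
Total = $3344.5753

$3344.58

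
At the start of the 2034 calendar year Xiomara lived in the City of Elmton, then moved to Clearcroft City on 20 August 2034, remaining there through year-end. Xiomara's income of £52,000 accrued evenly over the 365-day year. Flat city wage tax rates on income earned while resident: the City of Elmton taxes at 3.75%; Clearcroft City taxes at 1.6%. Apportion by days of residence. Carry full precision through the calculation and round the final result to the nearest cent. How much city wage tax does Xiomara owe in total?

The City of Elmton, 1 January – 19 August 2034: 231 days → £52,000 × 3.75% × 231/365 = £1,234.1096
Clearcroft City, 20 August – 31 December 2034: 134 days → £52,000 × 1.6% × 134/365 = £305.4466
Total = £1,539.5562

£1,539.56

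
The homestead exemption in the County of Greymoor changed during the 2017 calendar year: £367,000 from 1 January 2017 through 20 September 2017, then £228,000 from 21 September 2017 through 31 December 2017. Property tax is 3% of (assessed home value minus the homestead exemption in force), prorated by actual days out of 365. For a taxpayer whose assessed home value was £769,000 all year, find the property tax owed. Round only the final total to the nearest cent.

£13,225.32

1 January – 20 September 2017: 263 days, exemption £367,000 → (£769,000 − £367,000) × 3% × 263/365 = £8,689.8082
21 September – 31 December 2017: 102 days, exemption £228,000 → (£769,000 − £228,000) × 3% × 102/365 = £4,535.5068
Total = £13,225.3151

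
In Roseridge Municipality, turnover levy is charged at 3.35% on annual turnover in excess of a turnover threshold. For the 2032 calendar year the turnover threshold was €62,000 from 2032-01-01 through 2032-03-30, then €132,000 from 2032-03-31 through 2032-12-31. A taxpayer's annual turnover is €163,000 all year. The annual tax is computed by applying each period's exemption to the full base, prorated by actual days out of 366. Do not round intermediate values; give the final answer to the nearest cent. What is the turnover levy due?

€1,615.14

2032-01-01 to 2032-03-30: 90 days, exemption €62,000 → (€163,000 − €62,000) × 3.35% × 90/366 = €832.0082
2032-03-31 to 2032-12-31: 276 days, exemption €132,000 → (€163,000 − €132,000) × 3.35% × 276/366 = €783.1311
Total = €1,615.1393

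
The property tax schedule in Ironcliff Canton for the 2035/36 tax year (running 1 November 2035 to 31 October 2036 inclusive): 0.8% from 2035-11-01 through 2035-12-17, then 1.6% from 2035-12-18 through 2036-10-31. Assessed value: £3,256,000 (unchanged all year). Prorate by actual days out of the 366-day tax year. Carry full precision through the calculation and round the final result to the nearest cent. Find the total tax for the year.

2035-11-01 to 2035-12-17: 47 days at 0.8% → £3,256,000 × 0.8% × 47/366 = £3,344.9617
2035-12-18 to 2036-10-31: 319 days at 1.6% → £3,256,000 × 1.6% × 319/366 = £45,406.0765
Total = £48,751.0383

£48,751.04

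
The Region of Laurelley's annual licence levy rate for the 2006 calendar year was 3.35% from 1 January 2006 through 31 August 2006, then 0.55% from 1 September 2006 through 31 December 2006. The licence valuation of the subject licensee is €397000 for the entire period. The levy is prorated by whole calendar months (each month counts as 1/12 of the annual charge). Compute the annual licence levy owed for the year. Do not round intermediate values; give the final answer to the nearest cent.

€9594.17

1 January – 31 August 2006: 8 months at 3.35% → €397000 × 3.35% × 8/12 = €8866.3333
1 September – 31 December 2006: 4 months at 0.55% → €397000 × 0.55% × 4/12 = €727.8333
Total = €9594.1667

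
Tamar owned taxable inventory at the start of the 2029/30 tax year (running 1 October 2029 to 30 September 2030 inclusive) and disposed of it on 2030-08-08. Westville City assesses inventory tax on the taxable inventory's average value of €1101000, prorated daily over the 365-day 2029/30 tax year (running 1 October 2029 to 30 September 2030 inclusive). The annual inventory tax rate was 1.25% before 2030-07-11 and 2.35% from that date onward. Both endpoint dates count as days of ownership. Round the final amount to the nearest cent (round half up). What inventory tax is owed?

€12726.35

2029-10-01 to 2030-07-10: 283 days at 1.25% → €1101000 × 1.25% × 283/365 = €10670.6507
2030-07-11 to 2030-08-08: 29 days at 2.35% → €1101000 × 2.35% × 29/365 = €2055.7027
Total = €12726.3534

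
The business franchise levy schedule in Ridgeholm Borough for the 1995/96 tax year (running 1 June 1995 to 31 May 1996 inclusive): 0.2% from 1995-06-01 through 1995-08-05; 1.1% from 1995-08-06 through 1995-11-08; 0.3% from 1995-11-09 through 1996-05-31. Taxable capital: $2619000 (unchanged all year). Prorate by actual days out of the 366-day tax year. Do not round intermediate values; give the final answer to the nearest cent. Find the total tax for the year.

$12823.08

1995-06-01 to 1995-08-05: 66 days at 0.2% → $2619000 × 0.2% × 66/366 = $944.5574
1995-08-06 to 1995-11-08: 95 days at 1.1% → $2619000 × 1.1% × 95/366 = $7477.7459
1995-11-09 to 1996-05-31: 205 days at 0.3% → $2619000 × 0.3% × 205/366 = $4400.7787
Total = $12823.0820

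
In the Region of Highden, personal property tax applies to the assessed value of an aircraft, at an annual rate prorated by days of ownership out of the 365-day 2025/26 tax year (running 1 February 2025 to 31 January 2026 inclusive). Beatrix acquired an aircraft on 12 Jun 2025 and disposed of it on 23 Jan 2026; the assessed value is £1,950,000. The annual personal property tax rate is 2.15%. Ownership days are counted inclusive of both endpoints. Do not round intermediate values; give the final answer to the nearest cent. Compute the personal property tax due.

£25,959.04

Days held (12 Jun 2025 – 23 Jan 2026): 226 out of 365
Tax = £1,950,000 × 2.15% × 226/365 = £25,959.0411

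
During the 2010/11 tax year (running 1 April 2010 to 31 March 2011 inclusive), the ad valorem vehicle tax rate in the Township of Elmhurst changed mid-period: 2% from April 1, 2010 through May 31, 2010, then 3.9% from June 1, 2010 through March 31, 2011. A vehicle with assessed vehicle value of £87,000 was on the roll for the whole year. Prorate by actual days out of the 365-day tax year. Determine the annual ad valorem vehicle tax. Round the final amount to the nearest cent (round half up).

April 1 – May 31, 2010: 61 days at 2% → £87,000 × 2% × 61/365 = £290.7945
June 1, 2010 – March 31, 2011: 304 days at 3.9% → £87,000 × 3.9% × 304/365 = £2,825.9507
Total = £3,116.7452

£3,116.75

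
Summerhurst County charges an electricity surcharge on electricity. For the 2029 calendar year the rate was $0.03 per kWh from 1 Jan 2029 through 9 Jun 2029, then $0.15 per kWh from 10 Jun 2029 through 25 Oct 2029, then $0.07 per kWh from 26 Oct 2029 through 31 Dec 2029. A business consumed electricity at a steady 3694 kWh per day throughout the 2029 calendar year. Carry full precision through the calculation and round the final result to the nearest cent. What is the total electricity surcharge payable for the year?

$111,521.86

1 Jan – 9 Jun 2029: 160 days × 3694 kWh/day = 591,040 kWh at $0.03/kWh → $17,731.20
10 Jun – 25 Oct 2029: 138 days × 3694 kWh/day = 509,772 kWh at $0.15/kWh → $76,465.80
26 Oct – 31 Dec 2029: 67 days × 3694 kWh/day = 247,498 kWh at $0.07/kWh → $17,324.86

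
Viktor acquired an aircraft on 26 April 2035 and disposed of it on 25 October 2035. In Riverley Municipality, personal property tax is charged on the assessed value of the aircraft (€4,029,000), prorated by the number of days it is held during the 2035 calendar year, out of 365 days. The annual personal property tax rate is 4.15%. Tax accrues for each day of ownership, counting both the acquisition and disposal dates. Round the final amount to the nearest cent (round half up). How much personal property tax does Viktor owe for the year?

Days held (26 April – 25 October 2035): 183 out of 365
Tax = €4,029,000 × 4.15% × 183/365 = €83,830.7959

€83,830.80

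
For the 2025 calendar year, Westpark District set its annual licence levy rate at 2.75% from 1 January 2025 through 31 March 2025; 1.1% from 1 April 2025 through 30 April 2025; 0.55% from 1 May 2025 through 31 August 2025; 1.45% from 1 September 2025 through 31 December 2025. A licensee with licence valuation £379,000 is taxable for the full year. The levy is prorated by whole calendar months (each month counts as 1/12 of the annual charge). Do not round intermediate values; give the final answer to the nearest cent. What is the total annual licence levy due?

£5,479.71

1 January – 31 March 2025: 3 months at 2.75% → £379,000 × 2.75% × 3/12 = £2,605.6250
1 April – 30 April 2025: 1 month at 1.1% → £379,000 × 1.1% × 1/12 = £347.4167
1 May – 31 August 2025: 4 months at 0.55% → £379,000 × 0.55% × 4/12 = £694.8333
1 September – 31 December 2025: 4 months at 1.45% → £379,000 × 1.45% × 4/12 = £1,831.8333
Total = £5,479.7083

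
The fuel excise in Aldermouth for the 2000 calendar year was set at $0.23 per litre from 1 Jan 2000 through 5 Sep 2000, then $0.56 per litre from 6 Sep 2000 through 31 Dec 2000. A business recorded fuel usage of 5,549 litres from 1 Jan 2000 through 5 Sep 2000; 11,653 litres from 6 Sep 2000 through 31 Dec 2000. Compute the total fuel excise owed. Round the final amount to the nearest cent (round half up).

$7,801.95

1 Jan – 5 Sep 2000: 5,549 litres at $0.23/litre → $1,276.27
6 Sep – 31 Dec 2000: 11,653 litres at $0.56/litre → $6,525.68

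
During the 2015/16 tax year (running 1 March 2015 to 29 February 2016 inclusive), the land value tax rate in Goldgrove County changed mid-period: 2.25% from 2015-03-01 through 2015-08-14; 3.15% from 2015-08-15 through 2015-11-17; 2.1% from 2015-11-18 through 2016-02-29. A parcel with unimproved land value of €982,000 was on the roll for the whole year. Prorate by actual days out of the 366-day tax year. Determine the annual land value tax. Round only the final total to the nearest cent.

2015-03-01 to 2015-08-14: 167 days at 2.25% → €982,000 × 2.25% × 167/366 = €10,081.5984
2015-08-15 to 2015-11-17: 95 days at 3.15% → €982,000 × 3.15% × 95/366 = €8,029.0574
2015-11-18 to 2016-02-29: 104 days at 2.1% → €982,000 × 2.1% × 104/366 = €5,859.8033
Total = €23,970.4590

€23,970.46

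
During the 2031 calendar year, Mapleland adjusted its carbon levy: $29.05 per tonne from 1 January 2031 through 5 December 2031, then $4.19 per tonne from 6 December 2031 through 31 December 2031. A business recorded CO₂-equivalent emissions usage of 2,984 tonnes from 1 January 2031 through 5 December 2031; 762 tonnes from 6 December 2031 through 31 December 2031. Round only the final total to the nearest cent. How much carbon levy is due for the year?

1 January – 5 December 2031: 2,984 tonnes at $29.05/tonne → $86,685.20
6 December – 31 December 2031: 762 tonnes at $4.19/tonne → $3,192.78

$89,877.98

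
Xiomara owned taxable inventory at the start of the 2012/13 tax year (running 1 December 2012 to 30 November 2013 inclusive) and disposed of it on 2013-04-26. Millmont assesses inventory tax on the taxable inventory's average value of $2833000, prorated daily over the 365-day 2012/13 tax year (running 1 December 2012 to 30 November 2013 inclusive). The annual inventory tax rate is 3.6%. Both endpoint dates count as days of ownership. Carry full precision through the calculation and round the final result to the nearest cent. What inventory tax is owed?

$41074.62

Days held (2012-12-01 to 2013-04-26): 147 out of 365
Tax = $2833000 × 3.6% × 147/365 = $41074.6192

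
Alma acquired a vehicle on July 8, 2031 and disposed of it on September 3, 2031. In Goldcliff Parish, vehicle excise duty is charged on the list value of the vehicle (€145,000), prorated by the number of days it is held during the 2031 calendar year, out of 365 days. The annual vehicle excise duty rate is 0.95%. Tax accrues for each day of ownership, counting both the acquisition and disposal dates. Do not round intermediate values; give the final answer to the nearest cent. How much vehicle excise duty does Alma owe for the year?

Days held (July 8 – September 3, 2031): 58 out of 365
Tax = €145,000 × 0.95% × 58/365 = €218.8904

€218.89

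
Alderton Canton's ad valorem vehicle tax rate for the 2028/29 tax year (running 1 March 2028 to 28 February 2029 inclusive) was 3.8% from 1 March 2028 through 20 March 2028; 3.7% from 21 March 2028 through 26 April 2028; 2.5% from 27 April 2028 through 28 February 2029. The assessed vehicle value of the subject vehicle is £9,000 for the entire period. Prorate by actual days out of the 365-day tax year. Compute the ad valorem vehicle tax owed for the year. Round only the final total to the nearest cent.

1 March – 20 March 2028: 20 days at 3.8% → £9,000 × 3.8% × 20/365 = £18.7397
21 March – 26 April 2028: 37 days at 3.7% → £9,000 × 3.7% × 37/365 = £33.7562
27 April 2028 – 28 February 2029: 308 days at 2.5% → £9,000 × 2.5% × 308/365 = £189.8630
Total = £242.3589

£242.36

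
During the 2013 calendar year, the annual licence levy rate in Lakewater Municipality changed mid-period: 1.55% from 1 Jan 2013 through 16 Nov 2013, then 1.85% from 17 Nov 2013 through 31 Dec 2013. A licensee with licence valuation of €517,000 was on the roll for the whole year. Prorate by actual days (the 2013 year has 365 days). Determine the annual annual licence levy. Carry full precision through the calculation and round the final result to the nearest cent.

€8,204.72

1 Jan – 16 Nov 2013: 320 days at 1.55% → €517,000 × 1.55% × 320/365 = €7,025.5342
17 Nov – 31 Dec 2013: 45 days at 1.85% → €517,000 × 1.85% × 45/365 = €1,179.1849
Total = €8,204.7192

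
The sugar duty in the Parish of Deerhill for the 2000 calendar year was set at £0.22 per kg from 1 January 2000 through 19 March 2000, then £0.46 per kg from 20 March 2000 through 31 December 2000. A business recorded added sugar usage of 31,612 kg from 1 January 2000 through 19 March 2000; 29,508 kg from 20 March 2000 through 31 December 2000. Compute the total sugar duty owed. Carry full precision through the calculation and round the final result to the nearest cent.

£20528.32

1 January – 19 March 2000: 31,612 kg at £0.22/kg → £6954.64
20 March – 31 December 2000: 29,508 kg at £0.46/kg → £13573.68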